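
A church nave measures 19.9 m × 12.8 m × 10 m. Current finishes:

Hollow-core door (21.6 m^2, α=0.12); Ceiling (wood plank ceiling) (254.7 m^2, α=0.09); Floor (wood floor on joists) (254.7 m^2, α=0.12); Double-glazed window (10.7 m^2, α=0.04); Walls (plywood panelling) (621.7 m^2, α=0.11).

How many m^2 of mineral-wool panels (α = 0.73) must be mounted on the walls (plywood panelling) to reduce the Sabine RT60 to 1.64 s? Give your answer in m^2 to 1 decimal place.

Equivalent absorption area: A₁ = 21.6·0.12 + 254.7·0.09 + 254.7·0.12 + 10.7·0.04 + 621.7·0.11 = 124.894 m^2.
Required A₂ = 0.161·2547.2/1.64 = 250.060 sabins.
ΔA needed = 250.060 − 124.894 = 125.166 sabins.
Each m^2 of panel replacing the walls (plywood panelling) adds (0.73 − 0.11) = 0.62 sabins.
Area = ΔA/Δα = 125.166/0.62 = 201.9 m^2.

201.9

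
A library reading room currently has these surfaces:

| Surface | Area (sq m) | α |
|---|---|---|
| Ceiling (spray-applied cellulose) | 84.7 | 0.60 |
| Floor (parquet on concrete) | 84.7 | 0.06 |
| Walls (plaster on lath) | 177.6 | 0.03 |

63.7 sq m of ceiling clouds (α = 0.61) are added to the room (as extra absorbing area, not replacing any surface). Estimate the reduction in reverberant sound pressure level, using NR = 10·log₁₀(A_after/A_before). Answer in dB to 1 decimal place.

Total absorption A_before = 84.7×0.60 + 84.7×0.06 + 177.6×0.03
  = 50.820 + 5.082 + 5.328 = 61.230 sq m sabins.
Treatment contributes 63.7·0.61 = 38.857 sabins.
A_after = 61.230 + 38.857 = 100.087 sabins.
NR = 10·log₁₀(100.087/61.230) = 2.1 dB.

2.1 dB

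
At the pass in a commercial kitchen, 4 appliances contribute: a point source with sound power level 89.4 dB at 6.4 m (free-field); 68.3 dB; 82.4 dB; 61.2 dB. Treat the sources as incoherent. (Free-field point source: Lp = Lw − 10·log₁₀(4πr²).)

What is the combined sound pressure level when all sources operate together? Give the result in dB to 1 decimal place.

82.6 dB

Source at 6.4 m: Lp = 89.4 − 10·log₁₀(4π·6.4²) = 89.4 − 10·log₁₀(514.719) = 62.3 dB.
Σ 10^(Lᵢ/10) = 1.836e+08.
L_total = 10·log₁₀(1.836e+08) = 82.6 dB.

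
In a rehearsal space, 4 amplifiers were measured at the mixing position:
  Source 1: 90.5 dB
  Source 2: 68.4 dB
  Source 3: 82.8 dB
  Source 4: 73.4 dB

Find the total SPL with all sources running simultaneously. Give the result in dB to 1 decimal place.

91.3 dB

Σ 10^(Lᵢ/10) = 1.341e+09.
Combined level = 10 log₁₀(1.341e+09) = 91.3 dB.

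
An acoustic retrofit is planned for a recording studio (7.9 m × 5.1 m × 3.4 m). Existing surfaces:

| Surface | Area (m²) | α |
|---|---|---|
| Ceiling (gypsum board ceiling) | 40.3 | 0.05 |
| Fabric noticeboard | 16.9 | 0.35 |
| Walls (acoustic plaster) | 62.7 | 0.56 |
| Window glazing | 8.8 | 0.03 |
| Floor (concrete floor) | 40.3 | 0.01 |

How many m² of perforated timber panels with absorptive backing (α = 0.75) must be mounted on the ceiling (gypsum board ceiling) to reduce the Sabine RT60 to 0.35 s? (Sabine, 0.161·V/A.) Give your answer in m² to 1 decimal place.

27.6

Equivalent absorption area: A₁ = 40.3·0.05 + 16.9·0.35 + 62.7·0.56 + 8.8·0.03 + 40.3·0.01 = 43.709 m².
Required A₂ = 0.161·136.986/0.35 = 63.014 sabins.
Absorption to add: 63.014 − 43.709 = 19.305 sabins.
Net gain per m²: Δα = 0.75 − 0.05 = 0.70.
Panel area = 19.305 / 0.70 = 27.6 m².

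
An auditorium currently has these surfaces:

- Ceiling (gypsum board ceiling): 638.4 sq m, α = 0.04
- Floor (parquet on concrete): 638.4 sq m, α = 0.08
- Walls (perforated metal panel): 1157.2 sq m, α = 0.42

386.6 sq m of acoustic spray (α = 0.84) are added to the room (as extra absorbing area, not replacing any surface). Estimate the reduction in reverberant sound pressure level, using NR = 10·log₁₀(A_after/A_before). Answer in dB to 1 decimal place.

Summing Sᵢαᵢ: 25.536 + 51.072 + 486.024 → A_before = 562.632 sabins.
Added absorption = 386.6 × 0.84 = 324.744 sabins.
New total A_after = 887.376 sabins.
Reduction = 10 log₁₀(A_after/A_before) = 10 log₁₀(1.5772) = 2.0 dB.

2.0 dB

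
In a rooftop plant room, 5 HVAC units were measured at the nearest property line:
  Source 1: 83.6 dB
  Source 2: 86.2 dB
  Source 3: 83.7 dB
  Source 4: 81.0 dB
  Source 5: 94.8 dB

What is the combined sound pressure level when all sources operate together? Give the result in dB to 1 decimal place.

Converting to relative power and adding: 10^(83.6/10) + 10^(86.2/10) + 10^(83.7/10) + 10^(81.0/10) + 10^(94.8/10) = 4.026e+09.
Back to dB: 10·log₁₀ Σ = 96.0 dB.

96.0 dB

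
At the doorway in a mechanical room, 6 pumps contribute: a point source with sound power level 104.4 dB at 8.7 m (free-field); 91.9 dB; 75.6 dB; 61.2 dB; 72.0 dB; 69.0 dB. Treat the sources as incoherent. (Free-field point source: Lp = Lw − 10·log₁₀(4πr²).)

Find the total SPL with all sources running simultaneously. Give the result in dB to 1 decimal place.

92.1 dB

Source at 8.7 m: Lp = 104.4 − 10·log₁₀(4π·8.7²) = 104.4 − 10·log₁₀(951.149) = 74.6 dB.
Converting to relative power and adding: 10^(74.6/10) + 10^(91.9/10) + 10^(75.6/10) + 10^(61.2/10) + 10^(72.0/10) + 10^(69.0/10) = 1.639e+09.
L_total = 10·log₁₀(1.639e+09) = 92.1 dB.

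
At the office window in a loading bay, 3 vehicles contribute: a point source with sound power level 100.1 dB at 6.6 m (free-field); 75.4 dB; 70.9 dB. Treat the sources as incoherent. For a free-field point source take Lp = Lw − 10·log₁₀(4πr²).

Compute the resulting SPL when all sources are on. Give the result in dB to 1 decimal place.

78.2 dB

Source at 6.6 m: Lp = 100.1 − 10·log₁₀(4π·6.6²) = 100.1 − 10·log₁₀(547.391) = 72.7 dB.
Sum in the linear (power) domain: Σ 10^(Lᵢ/10) = 10^(72.7/10) + 10^(75.4/10) + 10^(70.9/10) = 6.56e+07.
L_total = 10·log₁₀(6.56e+07) = 78.2 dB.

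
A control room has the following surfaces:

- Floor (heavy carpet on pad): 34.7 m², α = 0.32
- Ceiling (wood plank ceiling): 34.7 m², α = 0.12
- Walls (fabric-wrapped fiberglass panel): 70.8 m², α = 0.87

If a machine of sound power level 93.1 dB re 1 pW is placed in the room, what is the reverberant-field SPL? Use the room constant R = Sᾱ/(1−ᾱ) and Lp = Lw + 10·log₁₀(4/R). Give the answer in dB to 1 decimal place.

Σ(Sᵢαᵢ) = 34.7·0.32 + 34.7·0.12 + 70.8·0.87 = 76.864; total area S = 140.2 m².
ᾱ = 0.5482, so room constant R = A/(1−ᾱ) = 170.128 m².
Lp = 93.1 + 10·log₁₀(4/170.128) = 93.1 + (-16.29) = 76.8 dB.

76.8 dB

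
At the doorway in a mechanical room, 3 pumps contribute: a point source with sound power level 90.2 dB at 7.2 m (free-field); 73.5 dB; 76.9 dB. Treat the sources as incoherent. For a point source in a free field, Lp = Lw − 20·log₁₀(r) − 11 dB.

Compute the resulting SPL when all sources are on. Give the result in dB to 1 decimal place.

Source at 7.2 m: Lp = 90.2 − 20·log₁₀(7.2) − 11 = 62.1 dB.
Converting to relative power and adding: 10^(62.1/10) + 10^(73.5/10) + 10^(76.9/10) = 7.299e+07.
Back to dB: 10·log₁₀ Σ = 78.6 dB.

78.6 dB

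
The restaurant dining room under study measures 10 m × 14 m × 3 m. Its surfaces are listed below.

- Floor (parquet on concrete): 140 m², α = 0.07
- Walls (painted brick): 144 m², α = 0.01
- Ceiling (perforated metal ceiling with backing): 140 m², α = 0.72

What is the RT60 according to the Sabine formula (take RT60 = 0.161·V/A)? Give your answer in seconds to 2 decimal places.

A = Σ Sᵢαᵢ = 140·0.07 + 144·0.01 + 140·0.72 = 112.040 sabins.
V = 10·14·3 = 420 m³.
RT60 = 0.161 · V / A = 0.161 × 420 / 112.040 = 0.60 s.

0.60 sec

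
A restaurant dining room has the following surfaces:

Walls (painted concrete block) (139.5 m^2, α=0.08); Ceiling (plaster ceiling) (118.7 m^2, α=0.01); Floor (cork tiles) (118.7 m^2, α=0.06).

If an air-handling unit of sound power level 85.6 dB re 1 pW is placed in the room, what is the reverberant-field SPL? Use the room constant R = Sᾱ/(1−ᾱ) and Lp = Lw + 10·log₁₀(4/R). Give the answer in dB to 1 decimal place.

Σ(Sᵢαᵢ) = 139.5×0.08 + 118.7×0.01 + 118.7×0.06 = 19.469; total area S = 376.9 m^2.
ᾱ = 0.0517, so room constant R = A/(1−ᾱ) = 20.530 m^2.
Lp = 85.6 + 10·log₁₀(4/20.530) = 85.6 + (-7.10) = 78.5 dB.

78.5 dB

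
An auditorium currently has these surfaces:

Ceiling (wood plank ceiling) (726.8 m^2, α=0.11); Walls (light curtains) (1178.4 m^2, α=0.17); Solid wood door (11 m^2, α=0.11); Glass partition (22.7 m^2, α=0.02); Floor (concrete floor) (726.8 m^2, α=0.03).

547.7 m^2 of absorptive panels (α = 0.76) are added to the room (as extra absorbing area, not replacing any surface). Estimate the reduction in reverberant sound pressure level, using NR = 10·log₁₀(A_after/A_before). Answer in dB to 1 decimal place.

Summing Sᵢαᵢ: 79.948 + 200.328 + 1.210 + 0.454 + 21.804 → A_before = 303.744 sabins.
Treatment contributes 547.7·0.76 = 416.252 sabins.
A_after = 303.744 + 416.252 = 719.996 sabins.
Reduction = 10 log₁₀(A_after/A_before) = 10 log₁₀(2.3704) = 3.7 dB.

3.7 dB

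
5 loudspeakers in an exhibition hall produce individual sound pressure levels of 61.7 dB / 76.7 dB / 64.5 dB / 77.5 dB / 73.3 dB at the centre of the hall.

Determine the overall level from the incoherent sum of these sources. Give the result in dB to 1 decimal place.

81.1 dB

Σ 10^(Lᵢ/10) = 1.287e+08.
Back to dB: 10·log₁₀ Σ = 81.1 dB.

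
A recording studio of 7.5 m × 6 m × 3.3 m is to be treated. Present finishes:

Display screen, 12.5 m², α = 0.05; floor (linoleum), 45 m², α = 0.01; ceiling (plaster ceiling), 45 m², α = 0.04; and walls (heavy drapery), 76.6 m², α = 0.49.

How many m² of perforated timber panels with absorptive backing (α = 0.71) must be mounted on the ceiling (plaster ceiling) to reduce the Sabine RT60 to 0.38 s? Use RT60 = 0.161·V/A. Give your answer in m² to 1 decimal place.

33.6

A₁ = Σ Sᵢαᵢ = 12.5·0.05 + 45·0.01 + 45·0.04 + 76.6·0.49 = 40.409 sabins.
Required A₂ = 0.161·148.5/0.38 = 62.917 sabins.
ΔA needed = 62.917 − 40.409 = 22.508 sabins.
Net gain per m²: Δα = 0.71 − 0.04 = 0.67.
Panel area = 22.508 / 0.67 = 33.6 m².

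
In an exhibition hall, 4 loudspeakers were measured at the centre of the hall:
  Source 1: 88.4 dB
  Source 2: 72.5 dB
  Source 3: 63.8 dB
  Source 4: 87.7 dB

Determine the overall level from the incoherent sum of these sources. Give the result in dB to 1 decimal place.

Σ 10^(Lᵢ/10) = 1.301e+09.
Back to dB: 10·log₁₀ Σ = 91.1 dB.

91.1 dB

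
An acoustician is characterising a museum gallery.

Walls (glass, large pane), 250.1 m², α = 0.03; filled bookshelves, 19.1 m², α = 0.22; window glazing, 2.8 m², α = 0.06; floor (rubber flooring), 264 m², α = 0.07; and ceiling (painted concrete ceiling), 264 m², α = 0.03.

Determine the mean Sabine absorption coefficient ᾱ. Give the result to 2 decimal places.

0.05

S = Σ Sᵢ = 250.1 + 19.1 + 2.8 + 264 + 264 = 800.0 m².
Σ(Sᵢαᵢ) = 250.1·0.03 + 19.1·0.22 + 2.8·0.06 + 264·0.07 + 264·0.03 = 38.273.
ᾱ = 38.273 / 800.0 = 0.05.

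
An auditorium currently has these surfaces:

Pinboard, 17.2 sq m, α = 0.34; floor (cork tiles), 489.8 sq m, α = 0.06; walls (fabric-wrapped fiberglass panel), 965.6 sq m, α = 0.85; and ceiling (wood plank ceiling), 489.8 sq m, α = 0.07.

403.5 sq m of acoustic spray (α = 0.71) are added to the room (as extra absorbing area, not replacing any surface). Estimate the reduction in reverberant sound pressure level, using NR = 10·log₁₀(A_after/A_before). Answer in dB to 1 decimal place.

Equivalent absorption area: A_before = 17.2·0.34 + 489.8·0.06 + 965.6·0.85 + 489.8·0.07 = 890.282 sq m.
Added absorption = 403.5 × 0.71 = 286.485 sabins.
New total A_after = 1176.767 sabins.
NR = 10·log₁₀(1176.767/890.282) = 1.2 dB.

1.2 dB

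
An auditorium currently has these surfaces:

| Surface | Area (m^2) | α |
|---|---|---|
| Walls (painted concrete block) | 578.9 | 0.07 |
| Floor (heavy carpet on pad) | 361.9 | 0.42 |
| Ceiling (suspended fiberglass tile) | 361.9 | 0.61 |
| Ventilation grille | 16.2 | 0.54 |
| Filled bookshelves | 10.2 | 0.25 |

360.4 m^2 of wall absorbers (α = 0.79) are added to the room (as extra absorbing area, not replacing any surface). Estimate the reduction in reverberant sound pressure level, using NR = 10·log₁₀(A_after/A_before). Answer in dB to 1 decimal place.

2.2 dB

Equivalent absorption area: A_before = 578.9×0.07 + 361.9×0.42 + 361.9×0.61 + 16.2×0.54 + 10.2×0.25 = 424.578 m^2.
Added absorption = 360.4 × 0.79 = 284.716 sabins.
New total A_after = 709.294 sabins.
NR = 10·log₁₀(709.294/424.578) = 2.2 dB.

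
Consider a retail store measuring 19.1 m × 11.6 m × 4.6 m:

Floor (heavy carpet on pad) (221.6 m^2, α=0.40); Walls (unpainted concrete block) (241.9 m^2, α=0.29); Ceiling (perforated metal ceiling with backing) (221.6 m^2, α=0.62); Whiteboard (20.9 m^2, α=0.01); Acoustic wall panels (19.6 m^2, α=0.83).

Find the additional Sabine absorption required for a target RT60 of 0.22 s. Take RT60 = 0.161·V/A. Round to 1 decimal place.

Summing Sᵢαᵢ: 88.640 + 70.151 + 137.392 + 0.209 + 16.268 → A₁ = 312.660 sabins.
For T = 0.22 s, need A₂ = 0.161·V/T = 0.161·1019.176/0.22 = 745.852 sabins.
Shortfall: 745.852 − 312.660 = 433.2 sabins.

433.2 sabins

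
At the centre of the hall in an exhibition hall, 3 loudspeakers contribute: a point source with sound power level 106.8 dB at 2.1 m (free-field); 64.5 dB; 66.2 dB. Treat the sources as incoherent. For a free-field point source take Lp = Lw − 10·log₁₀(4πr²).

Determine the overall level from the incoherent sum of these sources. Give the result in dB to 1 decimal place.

89.4 dB

Source at 2.1 m: Lp = 106.8 − 10·log₁₀(4π·2.1²) = 106.8 − 10·log₁₀(55.418) = 89.4 dB.
Σ 10^(Lᵢ/10) = 8.78e+08.
Back to dB: 10·log₁₀ Σ = 89.4 dB.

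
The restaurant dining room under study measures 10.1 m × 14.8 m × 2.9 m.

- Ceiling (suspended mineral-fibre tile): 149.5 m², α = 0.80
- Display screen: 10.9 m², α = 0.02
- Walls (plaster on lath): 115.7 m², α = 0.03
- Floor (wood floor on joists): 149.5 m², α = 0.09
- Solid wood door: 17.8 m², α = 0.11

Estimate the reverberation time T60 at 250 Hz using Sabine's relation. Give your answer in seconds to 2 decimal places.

0.50 s

Total absorption A = 149.5*0.80 + 10.9*0.02 + 115.7*0.03 + 149.5*0.09 + 17.8*0.11
  = 119.600 + 0.218 + 3.471 + 13.455 + 1.958 = 138.702 m² sabins.
V = 10.1·14.8·2.9 = 433.492 m³.
RT60 = 0.161 · V / A = 0.161 × 433.492 / 138.702 = 0.50 s.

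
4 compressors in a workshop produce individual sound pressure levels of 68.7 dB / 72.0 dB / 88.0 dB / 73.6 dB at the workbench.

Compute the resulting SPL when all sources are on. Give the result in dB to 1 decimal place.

Σ 10^(Lᵢ/10) = 6.771e+08.
L_total = 10·log₁₀(6.771e+08) = 88.3 dB.

88.3 dB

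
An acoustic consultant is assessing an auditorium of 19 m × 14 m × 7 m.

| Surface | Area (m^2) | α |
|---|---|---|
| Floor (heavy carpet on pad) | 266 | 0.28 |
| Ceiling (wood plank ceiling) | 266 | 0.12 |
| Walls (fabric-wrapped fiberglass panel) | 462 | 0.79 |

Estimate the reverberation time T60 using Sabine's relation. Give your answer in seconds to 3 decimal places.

A = Σ Sᵢαᵢ = 266×0.28 + 266×0.12 + 462×0.79 = 471.380 sabins.
V = 19·14·7 = 1862 m³.
Sabine: RT60 = 0.161 × 1862 / 471.380 = 0.636 s.

0.636 s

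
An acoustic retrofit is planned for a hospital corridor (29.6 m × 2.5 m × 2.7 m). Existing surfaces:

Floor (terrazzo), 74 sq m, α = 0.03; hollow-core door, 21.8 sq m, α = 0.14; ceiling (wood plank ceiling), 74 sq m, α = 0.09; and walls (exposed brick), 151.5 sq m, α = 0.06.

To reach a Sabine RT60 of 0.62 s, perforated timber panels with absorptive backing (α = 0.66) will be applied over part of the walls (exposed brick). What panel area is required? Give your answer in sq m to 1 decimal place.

Summing Sᵢαᵢ: 2.220 + 3.052 + 6.660 + 9.090 → A₁ = 21.022 sabins.
Required A₂ = 0.161·199.8/0.62 = 51.884 sabins.
ΔA needed = 51.884 − 21.022 = 30.862 sabins.
Each sq m of panel replacing the walls (exposed brick) adds (0.66 − 0.06) = 0.60 sabins.
Panel area = 30.862 / 0.60 = 51.4 sq m.

51.4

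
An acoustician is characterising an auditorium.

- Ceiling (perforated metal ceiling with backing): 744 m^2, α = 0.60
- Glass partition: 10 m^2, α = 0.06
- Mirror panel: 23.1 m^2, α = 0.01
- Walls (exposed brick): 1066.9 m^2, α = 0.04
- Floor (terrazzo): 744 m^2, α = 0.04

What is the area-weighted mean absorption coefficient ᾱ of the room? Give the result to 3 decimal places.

0.201

Total surface area S = 2588.0 m^2.
Σ(Sᵢαᵢ) = 744*0.60 + 10*0.06 + 23.1*0.01 + 1066.9*0.04 + 744*0.04 = 519.667.
ᾱ = 519.667 / 2588.0 = 0.201.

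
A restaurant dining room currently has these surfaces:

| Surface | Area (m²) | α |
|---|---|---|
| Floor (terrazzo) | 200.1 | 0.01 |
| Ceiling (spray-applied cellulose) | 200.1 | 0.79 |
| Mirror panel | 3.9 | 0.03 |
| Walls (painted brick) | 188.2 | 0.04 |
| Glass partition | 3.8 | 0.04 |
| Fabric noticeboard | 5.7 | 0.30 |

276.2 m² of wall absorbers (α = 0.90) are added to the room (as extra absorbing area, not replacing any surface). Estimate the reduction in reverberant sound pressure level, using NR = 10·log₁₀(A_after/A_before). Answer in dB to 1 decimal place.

Equivalent absorption area: A_before = 200.1×0.01 + 200.1×0.79 + 3.9×0.03 + 188.2×0.04 + 3.8×0.04 + 5.7×0.30 = 169.587 m².
Treatment contributes 276.2·0.90 = 248.580 sabins.
New total A_after = 418.167 sabins.
Reduction = 10 log₁₀(A_after/A_before) = 10 log₁₀(2.4658) = 3.9 dB.

3.9 dB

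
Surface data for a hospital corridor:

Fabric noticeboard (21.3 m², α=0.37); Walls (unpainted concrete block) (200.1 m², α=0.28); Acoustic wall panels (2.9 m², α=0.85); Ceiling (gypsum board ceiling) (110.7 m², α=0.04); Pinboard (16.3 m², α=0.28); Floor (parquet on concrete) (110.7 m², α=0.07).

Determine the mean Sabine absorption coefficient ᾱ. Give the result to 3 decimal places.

0.180

S = Σ Sᵢ = 21.3 + 200.1 + 2.9 + 110.7 + 16.3 + 110.7 = 462.0 m².
A = 21.3*0.37 + 200.1*0.28 + 2.9*0.85 + 110.7*0.04 + 16.3*0.28 + 110.7*0.07 = 83.115 sabins.
ᾱ = A/S = 0.180.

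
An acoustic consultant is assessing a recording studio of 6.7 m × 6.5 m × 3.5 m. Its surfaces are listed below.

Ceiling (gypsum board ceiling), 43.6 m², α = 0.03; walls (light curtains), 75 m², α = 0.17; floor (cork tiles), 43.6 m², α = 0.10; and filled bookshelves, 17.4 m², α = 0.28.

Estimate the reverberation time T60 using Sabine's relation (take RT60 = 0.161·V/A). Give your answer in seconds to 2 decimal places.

1.05 sec

Summing Sᵢαᵢ: 1.308 + 12.750 + 4.360 + 4.872 → A = 23.290 sabins.
Volume V = 6.7 × 6.5 × 3.5 = 152.425 m³.
T = 0.161 V/A = 0.161·152.425/23.290 = 1.05 s.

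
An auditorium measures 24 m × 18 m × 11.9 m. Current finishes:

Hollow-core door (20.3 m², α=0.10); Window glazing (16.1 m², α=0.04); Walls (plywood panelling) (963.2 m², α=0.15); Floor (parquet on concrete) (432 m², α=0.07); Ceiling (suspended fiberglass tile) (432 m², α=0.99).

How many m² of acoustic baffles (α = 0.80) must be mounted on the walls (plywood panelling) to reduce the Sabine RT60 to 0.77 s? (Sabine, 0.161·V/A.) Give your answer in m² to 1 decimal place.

722.8

Equivalent absorption area: A₁ = 20.3*0.10 + 16.1*0.04 + 963.2*0.15 + 432*0.07 + 432*0.99 = 605.074 m².
V = 5140.8 m³. Target absorption A₂ = 0.161 × 5140.8 / 0.77 = 1074.895 sabins.
Absorption to add: 1074.895 − 605.074 = 469.821 sabins.
Each m² of panel replacing the walls (plywood panelling) adds (0.80 − 0.15) = 0.65 sabins.
Area = ΔA/Δα = 469.821/0.65 = 722.8 m².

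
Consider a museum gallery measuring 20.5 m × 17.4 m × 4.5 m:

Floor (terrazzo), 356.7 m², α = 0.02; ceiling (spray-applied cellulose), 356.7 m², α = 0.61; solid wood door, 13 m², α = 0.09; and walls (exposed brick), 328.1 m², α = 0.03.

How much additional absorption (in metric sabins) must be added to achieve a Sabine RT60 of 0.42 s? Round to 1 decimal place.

Total absorption A₁ = 356.7·0.02 + 356.7·0.61 + 13·0.09 + 328.1·0.03
  = 7.134 + 217.587 + 1.170 + 9.843 = 235.734 m² sabins.
Target A₂ = 0.161·1605.15/0.42 = 615.308 sabins (V = 1605.15 m³).
ΔA = A₂ − A₁ = 615.308 − 235.734 = 379.6 sabins.

379.6 sabins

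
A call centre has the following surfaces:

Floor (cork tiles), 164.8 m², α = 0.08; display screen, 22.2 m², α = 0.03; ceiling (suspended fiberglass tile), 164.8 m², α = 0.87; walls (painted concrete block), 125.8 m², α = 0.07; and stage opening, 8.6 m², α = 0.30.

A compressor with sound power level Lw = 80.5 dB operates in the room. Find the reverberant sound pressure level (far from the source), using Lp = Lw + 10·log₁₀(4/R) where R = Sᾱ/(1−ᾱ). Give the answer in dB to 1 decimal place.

Σ(Sᵢαᵢ) = 164.8×0.08 + 22.2×0.03 + 164.8×0.87 + 125.8×0.07 + 8.6×0.30 = 168.612; total area S = 486.2 m².
ᾱ = 0.3468, so room constant R = A/(1−ᾱ) = 258.132 m².
Lp = 80.5 + 10·log₁₀(4/258.132) = 80.5 + (-18.10) = 62.4 dB.

62.4 dB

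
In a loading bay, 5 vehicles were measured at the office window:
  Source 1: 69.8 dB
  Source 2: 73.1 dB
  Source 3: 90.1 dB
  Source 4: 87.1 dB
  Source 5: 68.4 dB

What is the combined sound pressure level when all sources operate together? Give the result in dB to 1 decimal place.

Sum in the linear (power) domain: Σ 10^(Lᵢ/10) = 10^(69.8/10) + 10^(73.1/10) + 10^(90.1/10) + 10^(87.1/10) + 10^(68.4/10) = 1.573e+09.
L_total = 10·log₁₀(1.573e+09) = 92.0 dB.

92.0 dB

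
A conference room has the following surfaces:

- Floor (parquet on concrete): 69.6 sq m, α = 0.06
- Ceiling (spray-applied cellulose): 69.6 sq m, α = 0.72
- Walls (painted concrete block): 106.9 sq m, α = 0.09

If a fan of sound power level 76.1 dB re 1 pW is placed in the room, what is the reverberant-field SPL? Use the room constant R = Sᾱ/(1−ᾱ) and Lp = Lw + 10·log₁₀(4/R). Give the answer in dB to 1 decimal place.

62.8 dB

Σ(Sᵢαᵢ) = 69.6·0.06 + 69.6·0.72 + 106.9·0.09 = 63.909; total area S = 246.1 sq m.
ᾱ = 0.2597, so room constant R = A/(1−ᾱ) = 86.329 sq m.
Lp = 76.1 + 10·log₁₀(4/86.329) = 76.1 + (-13.34) = 62.8 dB.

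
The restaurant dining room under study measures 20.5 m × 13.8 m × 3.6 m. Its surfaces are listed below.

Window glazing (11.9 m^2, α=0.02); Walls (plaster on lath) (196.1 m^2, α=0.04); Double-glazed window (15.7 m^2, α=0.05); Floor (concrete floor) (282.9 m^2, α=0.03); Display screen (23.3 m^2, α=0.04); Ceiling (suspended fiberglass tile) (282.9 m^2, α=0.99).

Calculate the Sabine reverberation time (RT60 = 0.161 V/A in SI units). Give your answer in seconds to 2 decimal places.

Summing Sᵢαᵢ: 0.238 + 7.844 + 0.785 + 8.487 + 0.932 + 280.071 → A = 298.357 sabins.
Room volume: 1018.44 m³.
T = 0.161 V/A = 0.161·1018.44/298.357 = 0.55 s.

0.55 s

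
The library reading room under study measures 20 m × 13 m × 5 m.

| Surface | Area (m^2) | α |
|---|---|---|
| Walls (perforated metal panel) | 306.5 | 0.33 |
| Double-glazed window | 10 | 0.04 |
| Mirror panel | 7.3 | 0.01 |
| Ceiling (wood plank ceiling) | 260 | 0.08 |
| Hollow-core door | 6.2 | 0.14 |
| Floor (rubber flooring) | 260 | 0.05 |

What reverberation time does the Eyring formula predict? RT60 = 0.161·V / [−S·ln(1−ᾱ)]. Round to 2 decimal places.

S = Σ Sᵢ = 850.0 m^2.
Absorption A = 306.5·0.33 + 10·0.04 + 7.3·0.01 + 260·0.08 + 6.2·0.14 + 260·0.05 = 136.286 sabins.
Mean coefficient ᾱ = A/S = 0.1603.
−S·ln(1−ᾱ) = −850.0 × ln(1 − 0.1603) = 148.504.
V = 20 × 13 × 5 = 1300 m³.
T = 0.161·V/[−S·ln(1−ᾱ)] = 0.161·1300/148.504 = 1.41 s.

1.41 seconds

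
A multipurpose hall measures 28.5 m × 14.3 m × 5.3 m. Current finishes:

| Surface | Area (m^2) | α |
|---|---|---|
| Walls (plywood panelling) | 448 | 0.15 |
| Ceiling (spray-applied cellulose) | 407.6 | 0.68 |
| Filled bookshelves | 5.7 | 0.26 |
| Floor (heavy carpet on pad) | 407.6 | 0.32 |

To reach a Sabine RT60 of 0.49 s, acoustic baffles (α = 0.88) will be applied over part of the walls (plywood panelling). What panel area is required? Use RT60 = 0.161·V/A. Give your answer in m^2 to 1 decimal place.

319.8

A₁ = Σ Sᵢαᵢ = 448*0.15 + 407.6*0.68 + 5.7*0.26 + 407.6*0.32 = 476.282 sabins.
Required A₂ = 0.161·2160.015/0.49 = 709.719 sabins.
Absorption to add: 709.719 − 476.282 = 233.437 sabins.
Net gain per m^2: Δα = 0.88 − 0.15 = 0.73.
Panel area = 233.437 / 0.73 = 319.8 m^2.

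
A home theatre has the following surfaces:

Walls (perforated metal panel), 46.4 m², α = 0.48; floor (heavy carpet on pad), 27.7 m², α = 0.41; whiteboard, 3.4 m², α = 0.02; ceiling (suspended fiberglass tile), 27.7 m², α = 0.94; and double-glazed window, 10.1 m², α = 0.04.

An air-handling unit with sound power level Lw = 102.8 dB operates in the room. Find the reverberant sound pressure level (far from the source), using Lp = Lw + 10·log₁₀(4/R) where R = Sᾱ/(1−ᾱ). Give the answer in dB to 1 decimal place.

87.8 dB

A = 60.139 sabins; S = 115.3 m².
ᾱ = 60.139/115.3 = 0.5216; R = Sᾱ/(1−ᾱ) = 60.139/(1−0.5216) = 125.709 m².
Lp = Lw + 10 log₁₀(4/R) = 102.8 -14.97 = 87.8 dB.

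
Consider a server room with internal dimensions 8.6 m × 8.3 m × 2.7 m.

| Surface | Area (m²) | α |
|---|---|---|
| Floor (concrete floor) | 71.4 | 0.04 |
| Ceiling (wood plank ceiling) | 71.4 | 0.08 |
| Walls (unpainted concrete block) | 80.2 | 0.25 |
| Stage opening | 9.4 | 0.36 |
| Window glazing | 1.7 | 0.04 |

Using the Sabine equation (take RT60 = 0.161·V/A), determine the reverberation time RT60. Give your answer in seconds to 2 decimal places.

A = Σ Sᵢαᵢ = 71.4×0.04 + 71.4×0.08 + 80.2×0.25 + 9.4×0.36 + 1.7×0.04 = 32.070 sabins.
Room volume: 192.726 m³.
T = 0.161 V/A = 0.161·192.726/32.070 = 0.97 s.

0.97 s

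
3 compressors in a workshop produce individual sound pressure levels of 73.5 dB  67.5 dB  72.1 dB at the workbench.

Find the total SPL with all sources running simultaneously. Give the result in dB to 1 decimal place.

Converting to relative power and adding: 10^(73.5/10) + 10^(67.5/10) + 10^(72.1/10) = 4.423e+07.
L_total = 10·log₁₀(4.423e+07) = 76.5 dB.

76.5 dB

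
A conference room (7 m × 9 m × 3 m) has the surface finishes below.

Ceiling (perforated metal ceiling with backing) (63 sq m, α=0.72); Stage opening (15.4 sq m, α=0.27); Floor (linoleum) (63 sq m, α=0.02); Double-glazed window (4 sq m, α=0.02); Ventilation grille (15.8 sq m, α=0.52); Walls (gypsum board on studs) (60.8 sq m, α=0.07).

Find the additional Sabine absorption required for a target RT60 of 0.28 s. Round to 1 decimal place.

45.3 sabins

Equivalent absorption area: A₁ = 63*0.72 + 15.4*0.27 + 63*0.02 + 4*0.02 + 15.8*0.52 + 60.8*0.07 = 63.330 sq m.
For T = 0.28 s, need A₂ = 0.161·V/T = 0.161·189/0.28 = 108.675 sabins.
Additional absorption ΔA = 108.675 − 63.330 = 45.3 sabins.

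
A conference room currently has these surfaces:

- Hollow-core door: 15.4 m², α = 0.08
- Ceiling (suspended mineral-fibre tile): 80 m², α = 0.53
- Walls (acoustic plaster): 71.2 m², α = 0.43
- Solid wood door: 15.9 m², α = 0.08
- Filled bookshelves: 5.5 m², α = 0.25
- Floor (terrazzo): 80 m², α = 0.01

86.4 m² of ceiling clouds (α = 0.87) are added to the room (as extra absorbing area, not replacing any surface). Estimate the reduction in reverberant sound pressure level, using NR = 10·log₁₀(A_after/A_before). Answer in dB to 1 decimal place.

2.9 dB

Equivalent absorption area: A_before = 15.4*0.08 + 80*0.53 + 71.2*0.43 + 15.9*0.08 + 5.5*0.25 + 80*0.01 = 77.695 m².
Treatment contributes 86.4·0.87 = 75.168 sabins.
New total A_after = 152.863 sabins.
NR = 10·log₁₀(152.863/77.695) = 2.9 dB.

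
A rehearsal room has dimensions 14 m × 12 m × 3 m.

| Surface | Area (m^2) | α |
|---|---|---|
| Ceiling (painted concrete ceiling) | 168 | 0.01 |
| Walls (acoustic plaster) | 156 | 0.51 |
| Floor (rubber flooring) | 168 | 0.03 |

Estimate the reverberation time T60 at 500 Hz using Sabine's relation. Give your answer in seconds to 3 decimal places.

Equivalent absorption area: A = 168*0.01 + 156*0.51 + 168*0.03 = 86.280 m^2.
Room volume: 504 m³.
T = 0.161 V/A = 0.161·504/86.280 = 0.940 s.

0.940 sec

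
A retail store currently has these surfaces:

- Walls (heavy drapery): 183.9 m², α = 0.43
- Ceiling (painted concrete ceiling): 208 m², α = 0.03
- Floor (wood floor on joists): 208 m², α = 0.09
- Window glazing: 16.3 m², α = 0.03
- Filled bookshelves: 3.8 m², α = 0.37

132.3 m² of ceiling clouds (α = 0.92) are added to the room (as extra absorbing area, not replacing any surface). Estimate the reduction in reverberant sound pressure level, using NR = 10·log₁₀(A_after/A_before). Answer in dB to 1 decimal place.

3.3 dB

Equivalent absorption area: A_before = 183.9×0.43 + 208×0.03 + 208×0.09 + 16.3×0.03 + 3.8×0.37 = 105.932 m².
Treatment contributes 132.3·0.92 = 121.716 sabins.
A_after = 105.932 + 121.716 = 227.648 sabins.
Reduction = 10 log₁₀(A_after/A_before) = 10 log₁₀(2.1490) = 3.3 dB.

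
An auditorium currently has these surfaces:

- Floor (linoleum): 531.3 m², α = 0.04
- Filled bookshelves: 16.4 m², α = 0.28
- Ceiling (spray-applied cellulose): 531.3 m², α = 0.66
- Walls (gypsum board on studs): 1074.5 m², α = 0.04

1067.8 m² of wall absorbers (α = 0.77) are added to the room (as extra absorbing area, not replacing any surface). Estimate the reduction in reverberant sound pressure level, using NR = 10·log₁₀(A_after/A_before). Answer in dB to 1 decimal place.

Summing Sᵢαᵢ: 21.252 + 4.592 + 350.658 + 42.980 → A_before = 419.482 sabins.
Added absorption = 1067.8 × 0.77 = 822.206 sabins.
A_after = 419.482 + 822.206 = 1241.688 sabins.
NR = 10·log₁₀(1241.688/419.482) = 4.7 dB.

4.7 dB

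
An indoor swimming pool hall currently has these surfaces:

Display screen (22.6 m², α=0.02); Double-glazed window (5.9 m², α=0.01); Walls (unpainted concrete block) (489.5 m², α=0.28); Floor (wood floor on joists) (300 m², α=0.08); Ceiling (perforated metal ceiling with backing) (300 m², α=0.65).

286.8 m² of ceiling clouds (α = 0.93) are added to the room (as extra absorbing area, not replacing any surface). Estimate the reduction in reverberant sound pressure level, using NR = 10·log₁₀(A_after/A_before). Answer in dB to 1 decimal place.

Equivalent absorption area: A_before = 22.6·0.02 + 5.9·0.01 + 489.5·0.28 + 300·0.08 + 300·0.65 = 356.571 m².
Treatment contributes 286.8·0.93 = 266.724 sabins.
A_after = 356.571 + 266.724 = 623.295 sabins.
Reduction = 10 log₁₀(A_after/A_before) = 10 log₁₀(1.7480) = 2.4 dB.

2.4 dB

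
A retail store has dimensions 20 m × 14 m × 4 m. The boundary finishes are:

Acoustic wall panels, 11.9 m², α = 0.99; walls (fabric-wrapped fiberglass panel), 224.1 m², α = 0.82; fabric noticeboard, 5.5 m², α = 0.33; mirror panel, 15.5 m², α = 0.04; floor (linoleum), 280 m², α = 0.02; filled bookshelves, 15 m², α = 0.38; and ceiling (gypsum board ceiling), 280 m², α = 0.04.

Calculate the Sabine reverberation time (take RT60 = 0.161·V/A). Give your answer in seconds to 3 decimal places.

0.818 sec

A = Σ Sᵢαᵢ = 11.9·0.99 + 224.1·0.82 + 5.5·0.33 + 15.5·0.04 + 280·0.02 + 15·0.38 + 280·0.04 = 220.478 sabins.
Volume V = 20 × 14 × 4 = 1120 m³.
Sabine: RT60 = 0.161 × 1120 / 220.478 = 0.818 s.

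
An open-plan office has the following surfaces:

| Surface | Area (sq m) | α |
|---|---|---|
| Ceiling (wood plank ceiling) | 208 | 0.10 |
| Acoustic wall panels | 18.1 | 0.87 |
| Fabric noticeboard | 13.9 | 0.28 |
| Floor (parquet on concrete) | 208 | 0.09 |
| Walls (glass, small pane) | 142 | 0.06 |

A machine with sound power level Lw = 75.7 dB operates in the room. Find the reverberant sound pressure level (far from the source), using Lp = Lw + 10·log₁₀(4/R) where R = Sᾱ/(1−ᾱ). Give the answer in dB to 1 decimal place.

Σ(Sᵢαᵢ) = 208·0.10 + 18.1·0.87 + 13.9·0.28 + 208·0.09 + 142·0.06 = 67.679; total area S = 590.0 sq m.
ᾱ = 67.679/590.0 = 0.1147; R = Sᾱ/(1−ᾱ) = 67.679/(1−0.1147) = 76.448 sq m.
Lp = Lw + 10 log₁₀(4/R) = 75.7 -12.81 = 62.9 dB.

62.9 dB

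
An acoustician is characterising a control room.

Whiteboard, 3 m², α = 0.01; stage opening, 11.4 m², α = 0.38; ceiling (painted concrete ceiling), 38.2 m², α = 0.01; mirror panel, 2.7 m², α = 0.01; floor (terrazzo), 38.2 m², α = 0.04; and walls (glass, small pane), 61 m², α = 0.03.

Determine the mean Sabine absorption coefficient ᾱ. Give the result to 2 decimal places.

Total surface area S = 154.5 m².
Σ(Sᵢαᵢ) = 3*0.01 + 11.4*0.38 + 38.2*0.01 + 2.7*0.01 + 38.2*0.04 + 61*0.03 = 8.129.
ᾱ = 8.129 / 154.5 = 0.05.

0.05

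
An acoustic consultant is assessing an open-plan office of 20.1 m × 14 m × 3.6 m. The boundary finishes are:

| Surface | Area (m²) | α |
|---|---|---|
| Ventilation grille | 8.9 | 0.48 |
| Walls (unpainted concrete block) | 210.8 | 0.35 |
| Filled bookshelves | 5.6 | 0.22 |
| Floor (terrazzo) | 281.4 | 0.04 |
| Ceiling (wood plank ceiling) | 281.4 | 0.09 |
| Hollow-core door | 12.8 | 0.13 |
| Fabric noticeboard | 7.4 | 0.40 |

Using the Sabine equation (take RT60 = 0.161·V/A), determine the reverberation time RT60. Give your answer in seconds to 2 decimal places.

Equivalent absorption area: A = 8.9×0.48 + 210.8×0.35 + 5.6×0.22 + 281.4×0.04 + 281.4×0.09 + 12.8×0.13 + 7.4×0.40 = 120.490 m².
V = 20.1·14·3.6 = 1013.04 m³.
T = 0.161 V/A = 0.161·1013.04/120.490 = 1.35 s.

1.35 s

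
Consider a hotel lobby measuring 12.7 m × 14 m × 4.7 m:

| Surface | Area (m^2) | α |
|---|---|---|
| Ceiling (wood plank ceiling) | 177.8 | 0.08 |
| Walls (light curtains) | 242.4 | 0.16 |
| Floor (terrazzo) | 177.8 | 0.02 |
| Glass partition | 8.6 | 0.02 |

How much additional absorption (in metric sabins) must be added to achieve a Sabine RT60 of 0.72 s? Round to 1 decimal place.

Equivalent absorption area: A₁ = 177.8·0.08 + 242.4·0.16 + 177.8·0.02 + 8.6·0.02 = 56.736 m^2.
V = 835.66 m³. Required absorption A₂ = 0.161 × 835.66 / 0.72 = 186.863 sabins.
Shortfall: 186.863 − 56.736 = 130.1 sabins.

130.1 sabins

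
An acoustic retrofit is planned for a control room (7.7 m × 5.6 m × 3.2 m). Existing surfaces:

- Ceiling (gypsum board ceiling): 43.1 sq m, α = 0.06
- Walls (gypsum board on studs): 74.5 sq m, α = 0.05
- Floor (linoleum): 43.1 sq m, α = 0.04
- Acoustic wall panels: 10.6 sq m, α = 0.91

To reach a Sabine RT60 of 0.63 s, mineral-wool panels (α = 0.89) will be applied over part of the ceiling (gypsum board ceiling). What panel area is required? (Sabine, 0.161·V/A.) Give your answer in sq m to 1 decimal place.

21.2

Summing Sᵢαᵢ: 2.586 + 3.725 + 1.724 + 9.646 → A₁ = 17.681 sabins.
Required A₂ = 0.161·137.984/0.63 = 35.263 sabins.
Absorption to add: 35.263 − 17.681 = 17.582 sabins.
Net gain per sq m: Δα = 0.89 − 0.06 = 0.83.
Area = ΔA/Δα = 17.582/0.83 = 21.2 sq m.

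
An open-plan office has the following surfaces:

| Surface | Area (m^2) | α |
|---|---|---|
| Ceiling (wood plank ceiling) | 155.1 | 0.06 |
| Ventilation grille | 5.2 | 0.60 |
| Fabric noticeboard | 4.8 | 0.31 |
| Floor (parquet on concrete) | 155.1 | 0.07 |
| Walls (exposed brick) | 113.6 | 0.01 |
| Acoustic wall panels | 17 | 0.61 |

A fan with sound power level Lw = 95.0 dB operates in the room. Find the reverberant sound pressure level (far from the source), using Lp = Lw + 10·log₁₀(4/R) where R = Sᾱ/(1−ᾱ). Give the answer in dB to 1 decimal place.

Σ(Sᵢαᵢ) = 155.1×0.06 + 5.2×0.60 + 4.8×0.31 + 155.1×0.07 + 113.6×0.01 + 17×0.61 = 36.277; total area S = 450.8 m^2.
ᾱ = 0.0805, so room constant R = A/(1−ᾱ) = 39.453 m^2.
Lp = 95.0 + 10·log₁₀(4/39.453) = 95.0 + (-9.94) = 85.1 dB.

85.1 dB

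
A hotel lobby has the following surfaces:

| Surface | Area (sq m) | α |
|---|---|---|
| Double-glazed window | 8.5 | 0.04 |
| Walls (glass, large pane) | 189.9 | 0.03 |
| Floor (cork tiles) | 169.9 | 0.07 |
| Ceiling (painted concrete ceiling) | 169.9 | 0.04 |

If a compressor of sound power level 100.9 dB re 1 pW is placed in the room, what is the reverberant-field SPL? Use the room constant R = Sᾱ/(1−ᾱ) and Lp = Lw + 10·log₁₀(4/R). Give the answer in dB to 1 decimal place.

92.8 dB

A = 24.726 sabins; S = 538.2 sq m.
ᾱ = 24.726/538.2 = 0.0459; R = Sᾱ/(1−ᾱ) = 24.726/(1−0.0459) = 25.916 sq m.
Lp = 100.9 + 10·log₁₀(4/25.916) = 100.9 + (-8.12) = 92.8 dB.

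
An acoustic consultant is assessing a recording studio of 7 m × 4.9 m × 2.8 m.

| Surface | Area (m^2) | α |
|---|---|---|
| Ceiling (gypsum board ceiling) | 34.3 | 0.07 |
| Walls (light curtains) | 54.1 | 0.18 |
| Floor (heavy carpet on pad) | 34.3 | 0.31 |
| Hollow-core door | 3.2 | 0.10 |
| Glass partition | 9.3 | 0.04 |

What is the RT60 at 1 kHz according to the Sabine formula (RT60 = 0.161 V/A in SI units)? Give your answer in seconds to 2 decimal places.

0.66 seconds

Equivalent absorption area: A = 34.3*0.07 + 54.1*0.18 + 34.3*0.31 + 3.2*0.10 + 9.3*0.04 = 23.464 m^2.
V = 7·4.9·2.8 = 96.04 m³.
Sabine: RT60 = 0.161 × 96.04 / 23.464 = 0.66 s.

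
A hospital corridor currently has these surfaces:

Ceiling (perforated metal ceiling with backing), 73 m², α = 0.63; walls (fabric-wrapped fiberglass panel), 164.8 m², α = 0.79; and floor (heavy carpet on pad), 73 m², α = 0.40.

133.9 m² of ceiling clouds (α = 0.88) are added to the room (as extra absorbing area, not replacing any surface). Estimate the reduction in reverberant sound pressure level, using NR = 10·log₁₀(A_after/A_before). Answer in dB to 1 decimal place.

2.0 dB

Total absorption A_before = 73*0.63 + 164.8*0.79 + 73*0.40
  = 45.990 + 130.192 + 29.200 = 205.382 m² sabins.
Added absorption = 133.9 × 0.88 = 117.832 sabins.
New total A_after = 323.214 sabins.
Reduction = 10 log₁₀(A_after/A_before) = 10 log₁₀(1.5737) = 2.0 dB.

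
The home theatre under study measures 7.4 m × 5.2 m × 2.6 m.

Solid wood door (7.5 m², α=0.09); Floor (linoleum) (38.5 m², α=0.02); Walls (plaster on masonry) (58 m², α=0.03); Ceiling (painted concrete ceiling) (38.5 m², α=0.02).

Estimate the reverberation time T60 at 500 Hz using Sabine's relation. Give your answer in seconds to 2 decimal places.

4.07 sec

Equivalent absorption area: A = 7.5·0.09 + 38.5·0.02 + 58·0.03 + 38.5·0.02 = 3.955 m².
Volume V = 7.4 × 5.2 × 2.6 = 100.048 m³.
RT60 = 0.161 · V / A = 0.161 × 100.048 / 3.955 = 4.07 s.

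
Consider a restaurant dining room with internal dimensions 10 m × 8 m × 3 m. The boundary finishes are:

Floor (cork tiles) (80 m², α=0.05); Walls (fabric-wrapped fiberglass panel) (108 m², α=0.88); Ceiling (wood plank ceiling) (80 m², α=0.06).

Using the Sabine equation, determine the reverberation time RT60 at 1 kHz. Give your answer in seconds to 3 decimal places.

0.372 s

A = Σ Sᵢαᵢ = 80*0.05 + 108*0.88 + 80*0.06 = 103.840 sabins.
Volume V = 10 × 8 × 3 = 240 m³.
T = 0.161 V/A = 0.161·240/103.840 = 0.372 s.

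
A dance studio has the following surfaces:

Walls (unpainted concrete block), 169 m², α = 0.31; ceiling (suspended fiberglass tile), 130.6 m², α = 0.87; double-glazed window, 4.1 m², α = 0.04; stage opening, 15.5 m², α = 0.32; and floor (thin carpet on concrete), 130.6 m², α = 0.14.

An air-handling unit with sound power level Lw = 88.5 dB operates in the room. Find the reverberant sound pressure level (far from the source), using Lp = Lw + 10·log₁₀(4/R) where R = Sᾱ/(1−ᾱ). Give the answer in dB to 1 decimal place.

Σ(Sᵢαᵢ) = 169·0.31 + 130.6·0.87 + 4.1·0.04 + 15.5·0.32 + 130.6·0.14 = 189.420; total area S = 449.8 m².
ᾱ = 189.420/449.8 = 0.4211; R = Sᾱ/(1−ᾱ) = 189.420/(1−0.4211) = 327.207 m².
Lp = Lw + 10 log₁₀(4/R) = 88.5 -19.13 = 69.4 dB.

69.4 dB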